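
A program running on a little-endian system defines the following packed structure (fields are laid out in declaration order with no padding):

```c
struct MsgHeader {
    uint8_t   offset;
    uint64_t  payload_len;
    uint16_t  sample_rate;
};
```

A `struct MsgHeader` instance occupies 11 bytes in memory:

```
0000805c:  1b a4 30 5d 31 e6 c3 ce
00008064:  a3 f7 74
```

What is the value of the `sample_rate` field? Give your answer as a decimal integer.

29943

`sample_rate` follows `offset` (1 B), `payload_len` (8 B), so it starts at offset 1 + 8 = 9 and occupies 2 bytes.
Bytes at offsets 9..10: F7 74.
In little-endian order the low byte comes first in memory.
Reassemble most-significant byte first: 74 F7 → 0x74F7.
0x74F7 = 29943.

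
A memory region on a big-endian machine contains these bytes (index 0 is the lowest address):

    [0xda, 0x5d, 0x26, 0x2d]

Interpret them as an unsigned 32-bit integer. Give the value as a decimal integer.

3663537709

Big-endian stores the most-significant byte at the lowest address.
The bytes are already most-significant first: 0xDA5D262D.
0xDA5D262D = 3663537709.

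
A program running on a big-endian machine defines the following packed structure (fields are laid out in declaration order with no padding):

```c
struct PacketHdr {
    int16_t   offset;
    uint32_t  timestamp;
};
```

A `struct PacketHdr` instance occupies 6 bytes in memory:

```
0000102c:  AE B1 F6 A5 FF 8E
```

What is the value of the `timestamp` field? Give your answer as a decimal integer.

4138073998

`timestamp` follows `offset` (2 bytes), so it starts at byte offset 2 and occupies 4 bytes.
Bytes at offsets 2..5: F6 A5 FF 8E.
Big-endian stores the most-significant byte at the lowest address.
The bytes are already most-significant first: 0xF6A5FF8E.
0xF6A5FF8E = 4138073998.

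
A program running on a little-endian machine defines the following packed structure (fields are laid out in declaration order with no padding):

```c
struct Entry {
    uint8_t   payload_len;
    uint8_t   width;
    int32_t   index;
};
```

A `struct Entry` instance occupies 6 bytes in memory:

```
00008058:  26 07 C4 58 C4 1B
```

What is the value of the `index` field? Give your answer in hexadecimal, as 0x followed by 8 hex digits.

`index` follows `payload_len` (1 B), `width` (1 B), so it starts at offset 1 + 1 = 2 and occupies 4 bytes.
Bytes at offsets 2..5: C4 58 C4 1B.
In little-endian order the low byte comes first in memory.
Reassemble most-significant byte first: 1B C4 58 C4 → 0x1BC458C4.

0x1BC458C4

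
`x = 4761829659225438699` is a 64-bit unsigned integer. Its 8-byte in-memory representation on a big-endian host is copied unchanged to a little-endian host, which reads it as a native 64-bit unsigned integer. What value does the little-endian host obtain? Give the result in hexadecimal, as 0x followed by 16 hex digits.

4761829659225438699 in 64-bit hexadecimal is 0x42156AD8870D39EB.
Stored big-endian, the bytes at ascending addresses are 42 15 6A D8 87 0D 39 EB.
Read back as little-endian, the first byte is least significant, giving 0xEB390D87D86A1542.

0xEB390D87D86A1542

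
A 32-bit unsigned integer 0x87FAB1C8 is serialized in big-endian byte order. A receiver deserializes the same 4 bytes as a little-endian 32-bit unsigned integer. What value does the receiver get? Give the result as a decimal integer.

Stored big-endian, the bytes at ascending addresses are 87 FA B1 C8.
Read back as little-endian, the first byte is least significant, giving 0xC8B1FA87.
0xC8B1FA87 = 3367107207.

3367107207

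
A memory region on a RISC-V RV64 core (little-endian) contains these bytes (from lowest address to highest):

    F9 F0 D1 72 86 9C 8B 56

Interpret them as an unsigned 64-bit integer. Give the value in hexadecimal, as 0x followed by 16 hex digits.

0x568B9C8672D1F0F9

Little-endian stores the least-significant byte at the lowest address.
Reassemble most-significant byte first: 56 8B 9C 86 72 D1 F0 F9 → 0x568B9C8672D1F0F9.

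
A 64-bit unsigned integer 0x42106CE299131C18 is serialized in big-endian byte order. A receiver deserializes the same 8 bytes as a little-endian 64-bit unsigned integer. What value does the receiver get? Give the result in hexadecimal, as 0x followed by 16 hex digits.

0x181C1399E26C1042

Stored big-endian, the bytes at ascending addresses are 42 10 6C E2 99 13 1C 18.
Read back as little-endian, the first byte is least significant, giving 0x181C1399E26C1042.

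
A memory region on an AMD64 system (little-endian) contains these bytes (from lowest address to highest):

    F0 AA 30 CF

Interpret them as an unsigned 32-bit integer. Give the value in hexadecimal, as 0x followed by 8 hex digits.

Little-endian stores the least-significant byte at the lowest address.
Reassemble most-significant byte first: CF 30 AA F0 → 0xCF30AAF0.

0xCF30AAF0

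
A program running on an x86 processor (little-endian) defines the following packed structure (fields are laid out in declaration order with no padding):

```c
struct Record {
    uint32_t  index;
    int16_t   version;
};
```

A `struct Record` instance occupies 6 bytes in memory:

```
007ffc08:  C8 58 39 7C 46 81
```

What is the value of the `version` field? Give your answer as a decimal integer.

`version` follows `index` (4 bytes), so it starts at byte offset 4 and occupies 2 bytes.
Bytes at offsets 4..5: 46 81.
Little-endian: lowest address holds the least-significant byte.
Reassemble most-significant byte first: 81 46 → 0x8146.
Top bit is set, so as a signed 16-bit value this is 0x8146 − 2^16 = -32442.

-32442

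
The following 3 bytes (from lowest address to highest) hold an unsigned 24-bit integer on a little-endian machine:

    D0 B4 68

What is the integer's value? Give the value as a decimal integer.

6862032

In little-endian order the low byte comes first in memory.
Reassemble most-significant byte first: 68 B4 D0 → 0x68B4D0.
0x68B4D0 = 6862032.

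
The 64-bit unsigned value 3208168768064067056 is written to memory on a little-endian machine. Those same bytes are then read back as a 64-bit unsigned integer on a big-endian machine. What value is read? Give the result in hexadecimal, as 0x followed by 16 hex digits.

3208168768064067056 in 64-bit hexadecimal is 0x2C85B47F37F615F0.
Stored little-endian, the bytes at ascending addresses are F0 15 F6 37 7F B4 85 2C.
Read back as big-endian, the last byte is least significant, giving 0xF015F6377FB4852C.

0xF015F6377FB4852C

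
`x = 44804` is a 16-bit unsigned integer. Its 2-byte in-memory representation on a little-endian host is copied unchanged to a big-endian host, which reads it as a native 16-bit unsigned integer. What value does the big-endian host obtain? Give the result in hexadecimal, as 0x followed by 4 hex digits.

44804 in 16-bit hexadecimal is 0xAF04.
Stored little-endian, the bytes at ascending addresses are 04 AF.
Read back as big-endian, the last byte is least significant, giving 0x04AF.

0x04AF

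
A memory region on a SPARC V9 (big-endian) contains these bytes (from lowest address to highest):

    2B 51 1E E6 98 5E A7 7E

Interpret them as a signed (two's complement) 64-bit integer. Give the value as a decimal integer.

In big-endian order the high byte comes first in memory.
The bytes are already most-significant first: 0x2B511EE6985EA77E.
0x2B511EE6985EA77E = 3121309992492115838.

3121309992492115838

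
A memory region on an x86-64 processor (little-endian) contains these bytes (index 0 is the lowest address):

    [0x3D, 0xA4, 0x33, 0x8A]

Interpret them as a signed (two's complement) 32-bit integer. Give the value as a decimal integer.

Little-endian: lowest address holds the least-significant byte.
Reassemble most-significant byte first: 8A 33 A4 3D → 0x8A33A43D.
Top bit is set, so as a signed 32-bit value this is 0x8A33A43D − 2^32 = -1976327107.

-1976327107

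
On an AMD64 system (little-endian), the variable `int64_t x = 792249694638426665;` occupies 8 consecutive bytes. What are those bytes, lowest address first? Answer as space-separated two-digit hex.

29 CA 55 56 E6 A2 FE 0A

792249694638426665 in hexadecimal, padded to 64 bits, is 0x0AFEA2E65655CA29.
Split into bytes (most-significant first): 0A FE A2 E6 56 55 CA 29.
Little-endian: lowest address holds the least-significant byte.
So at ascending addresses the bytes are 29 CA 55 56 E6 A2 FE 0A.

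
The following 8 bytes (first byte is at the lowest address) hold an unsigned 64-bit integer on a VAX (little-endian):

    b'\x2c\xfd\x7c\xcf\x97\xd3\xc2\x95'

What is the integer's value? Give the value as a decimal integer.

In little-endian order the low byte comes first in memory.
Reassemble most-significant byte first: 95 C2 D3 97 CF 7C FD 2C → 0x95C2D397CF7CFD2C.
0x95C2D397CF7CFD2C = 10791420306107727148.

10791420306107727148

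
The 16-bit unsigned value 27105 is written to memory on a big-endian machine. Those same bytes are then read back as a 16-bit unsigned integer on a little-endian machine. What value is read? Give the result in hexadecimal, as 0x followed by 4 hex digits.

27105 in 16-bit hexadecimal is 0x69E1.
Stored big-endian, the bytes at ascending addresses are 69 E1.
Read back as little-endian, the first byte is least significant, giving 0xE169.

0xE169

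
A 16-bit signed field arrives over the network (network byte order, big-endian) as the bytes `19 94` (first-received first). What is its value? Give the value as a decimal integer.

Big-endian stores the most-significant byte at the lowest address.
The bytes are already most-significant first: 0x1994.
0x1994 = 6548.

6548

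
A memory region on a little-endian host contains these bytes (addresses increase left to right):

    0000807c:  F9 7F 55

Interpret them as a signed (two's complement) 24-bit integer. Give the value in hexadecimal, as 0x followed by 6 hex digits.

0x557FF9

In little-endian order the low byte comes first in memory.
Reassemble most-significant byte first: 55 7F F9 → 0x557FF9.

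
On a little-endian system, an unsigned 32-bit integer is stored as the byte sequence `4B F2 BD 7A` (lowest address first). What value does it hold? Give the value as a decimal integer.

In little-endian order the low byte comes first in memory.
Reassemble most-significant byte first: 7A BD F2 4B → 0x7ABDF24B.
0x7ABDF24B = 2059268683.

2059268683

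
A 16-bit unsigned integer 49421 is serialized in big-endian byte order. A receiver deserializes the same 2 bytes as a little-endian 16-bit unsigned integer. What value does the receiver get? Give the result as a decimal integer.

49421 in 16-bit hexadecimal is 0xC10D.
Stored big-endian, the bytes at ascending addresses are C1 0D.
Read back as little-endian, the first byte is least significant, giving 0x0DC1.
0x0DC1 = 3521.

3521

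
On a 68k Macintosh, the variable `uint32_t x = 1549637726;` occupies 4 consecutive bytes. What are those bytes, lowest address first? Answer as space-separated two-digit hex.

1549637726 in hexadecimal, padded to 32 bits, is 0x5C5D985E.
Split into bytes (most-significant first): 5C 5D 98 5E.
Big-endian stores the most-significant byte at the lowest address.
So the memory order matches the most-significant-first order: 5C 5D 98 5E.

5C 5D 98 5E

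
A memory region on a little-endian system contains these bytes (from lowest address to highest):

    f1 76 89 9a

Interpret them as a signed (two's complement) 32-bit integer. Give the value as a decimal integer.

Little-endian: lowest address holds the least-significant byte.
Reassemble most-significant byte first: 9A 89 76 F1 → 0x9A8976F1.
Top bit is set, so as a signed 32-bit value this is 0x9A8976F1 − 2^32 = -1702267151.

-1702267151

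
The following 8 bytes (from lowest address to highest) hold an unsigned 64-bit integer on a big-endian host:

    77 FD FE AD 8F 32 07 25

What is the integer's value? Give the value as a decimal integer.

8646346881006438181

In big-endian order the high byte comes first in memory.
The bytes are already most-significant first: 0x77FDFEAD8F320725.
0x77FDFEAD8F320725 = 8646346881006438181.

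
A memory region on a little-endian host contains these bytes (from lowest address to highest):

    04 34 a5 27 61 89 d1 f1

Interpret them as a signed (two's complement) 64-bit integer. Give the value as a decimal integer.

-1021884590066420732

Little-endian stores the least-significant byte at the lowest address.
Reassemble most-significant byte first: F1 D1 89 61 27 A5 34 04 → 0xF1D1896127A53404.
Top bit is set, so as a signed 64-bit value this is 0xF1D1896127A53404 − 2^64 = -1021884590066420732.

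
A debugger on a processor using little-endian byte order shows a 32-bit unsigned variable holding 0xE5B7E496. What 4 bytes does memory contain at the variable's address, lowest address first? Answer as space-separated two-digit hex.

96 E4 B7 E5

Split into bytes (most-significant first): E5 B7 E4 96.
Little-endian stores the least-significant byte at the lowest address.
So at ascending addresses the bytes are 96 E4 B7 E5.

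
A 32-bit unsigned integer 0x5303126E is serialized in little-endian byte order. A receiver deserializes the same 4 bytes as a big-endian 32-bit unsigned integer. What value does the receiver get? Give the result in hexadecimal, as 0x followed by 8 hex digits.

Stored little-endian, the bytes at ascending addresses are 6E 12 03 53.
Read back as big-endian, the last byte is least significant, giving 0x6E120353.

0x6E120353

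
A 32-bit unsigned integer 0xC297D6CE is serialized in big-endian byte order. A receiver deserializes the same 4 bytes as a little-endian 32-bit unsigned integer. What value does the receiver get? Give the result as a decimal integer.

3470170050

Stored big-endian, the bytes at ascending addresses are C2 97 D6 CE.
Read back as little-endian, the first byte is least significant, giving 0xCED697C2.
0xCED697C2 = 3470170050.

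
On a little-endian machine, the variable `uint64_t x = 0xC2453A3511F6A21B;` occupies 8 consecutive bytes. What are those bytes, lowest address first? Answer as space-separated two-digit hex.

Split into bytes (most-significant first): C2 45 3A 35 11 F6 A2 1B.
Little-endian stores the least-significant byte at the lowest address.
So at ascending addresses the bytes are 1B A2 F6 11 35 3A 45 C2.

1B A2 F6 11 35 3A 45 C2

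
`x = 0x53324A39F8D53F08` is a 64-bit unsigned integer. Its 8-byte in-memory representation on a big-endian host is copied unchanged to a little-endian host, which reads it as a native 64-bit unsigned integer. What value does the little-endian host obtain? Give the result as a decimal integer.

Stored big-endian, the bytes at ascending addresses are 53 32 4A 39 F8 D5 3F 08.
Read back as little-endian, the first byte is least significant, giving 0x083FD5F8394A3253.
0x083FD5F8394A3253 = 594428937925964371.

594428937925964371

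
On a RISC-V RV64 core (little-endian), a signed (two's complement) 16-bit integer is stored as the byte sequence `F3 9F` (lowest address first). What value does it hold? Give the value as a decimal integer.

In little-endian order the low byte comes first in memory.
Reassemble most-significant byte first: 9F F3 → 0x9FF3.
Top bit is set, so as a signed 16-bit value this is 0x9FF3 − 2^16 = -24589.

-24589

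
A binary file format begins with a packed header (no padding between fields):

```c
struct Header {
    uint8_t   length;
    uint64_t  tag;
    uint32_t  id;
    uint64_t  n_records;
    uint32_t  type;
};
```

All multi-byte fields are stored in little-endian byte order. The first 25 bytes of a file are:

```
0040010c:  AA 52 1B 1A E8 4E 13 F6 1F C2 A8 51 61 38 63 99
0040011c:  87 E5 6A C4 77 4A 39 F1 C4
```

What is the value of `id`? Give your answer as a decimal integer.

`id` follows `length` (1 B), `tag` (8 B), so it starts at offset 1 + 8 = 9 and occupies 4 bytes.
Bytes at offsets 9..12: C2 A8 51 61.
Little-endian: lowest address holds the least-significant byte.
Reassemble most-significant byte first: 61 51 A8 C2 → 0x6151A8C2.
0x6151A8C2 = 1632741570.

1632741570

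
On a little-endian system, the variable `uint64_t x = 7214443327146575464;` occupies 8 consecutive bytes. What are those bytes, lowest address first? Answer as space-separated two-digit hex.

7214443327146575464 in hexadecimal, padded to 64 bits, is 0x641ED9FB76C24668.
Split into bytes (most-significant first): 64 1E D9 FB 76 C2 46 68.
Little-endian: lowest address holds the least-significant byte.
So at ascending addresses the bytes are 68 46 C2 76 FB D9 1E 64.

68 46 C2 76 FB D9 1E 64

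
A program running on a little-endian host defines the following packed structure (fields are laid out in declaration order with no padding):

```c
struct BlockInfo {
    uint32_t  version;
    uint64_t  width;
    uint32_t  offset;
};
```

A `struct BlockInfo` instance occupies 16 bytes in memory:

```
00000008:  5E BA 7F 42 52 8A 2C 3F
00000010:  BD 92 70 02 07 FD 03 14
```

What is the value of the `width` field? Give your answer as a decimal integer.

175801726973807186

`width` follows `version` (4 bytes), so it starts at byte offset 4 and occupies 8 bytes.
Bytes at offsets 4..11: 52 8A 2C 3F BD 92 70 02.
In little-endian order the low byte comes first in memory.
Reassemble most-significant byte first: 02 70 92 BD 3F 2C 8A 52 → 0x027092BD3F2C8A52.
0x027092BD3F2C8A52 = 175801726973807186.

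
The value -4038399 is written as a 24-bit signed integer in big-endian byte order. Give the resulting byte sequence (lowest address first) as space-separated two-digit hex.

Two's complement of -4038399 in 24 bits: 4038399 = 0x3D9EFF; invert → 0xC26100; add 1 → 0xC26101.
Split into bytes (most-significant first): C2 61 01.
Big-endian stores the most-significant byte at the lowest address.
So the memory order matches the most-significant-first order: C2 61 01.

C2 61 01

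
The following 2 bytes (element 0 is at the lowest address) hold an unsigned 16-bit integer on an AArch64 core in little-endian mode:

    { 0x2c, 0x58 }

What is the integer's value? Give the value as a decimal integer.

22572

Little-endian: lowest address holds the least-significant byte.
Reassemble most-significant byte first: 58 2C → 0x582C.
0x582C = 22572.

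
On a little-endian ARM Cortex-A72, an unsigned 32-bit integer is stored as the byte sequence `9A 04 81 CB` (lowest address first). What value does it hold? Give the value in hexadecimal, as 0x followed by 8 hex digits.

Little-endian stores the least-significant byte at the lowest address.
Reassemble most-significant byte first: CB 81 04 9A → 0xCB81049A.

0xCB81049A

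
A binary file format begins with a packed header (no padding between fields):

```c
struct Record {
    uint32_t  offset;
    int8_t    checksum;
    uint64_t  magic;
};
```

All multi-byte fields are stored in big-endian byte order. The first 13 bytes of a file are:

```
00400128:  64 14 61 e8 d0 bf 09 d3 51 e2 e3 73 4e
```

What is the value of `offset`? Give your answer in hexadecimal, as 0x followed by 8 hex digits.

`offset` is the first field, at byte offset 0, occupying 4 bytes.
Bytes at offsets 0..3: 64 14 61 E8.
In big-endian order the high byte comes first in memory.
The bytes are already most-significant first: 0x641461E8.

0x641461E8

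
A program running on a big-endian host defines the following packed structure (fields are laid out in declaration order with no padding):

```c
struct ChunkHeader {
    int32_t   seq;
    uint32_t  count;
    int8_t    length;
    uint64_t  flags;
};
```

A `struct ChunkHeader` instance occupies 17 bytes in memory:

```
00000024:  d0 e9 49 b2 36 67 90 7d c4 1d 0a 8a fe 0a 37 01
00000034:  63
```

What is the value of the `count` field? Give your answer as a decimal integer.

`count` follows `seq` (4 bytes), so it starts at byte offset 4 and occupies 4 bytes.
Bytes at offsets 4..7: 36 67 90 7D.
In big-endian order the high byte comes first in memory.
The bytes are already most-significant first: 0x3667907D.
0x3667907D = 912756861.

912756861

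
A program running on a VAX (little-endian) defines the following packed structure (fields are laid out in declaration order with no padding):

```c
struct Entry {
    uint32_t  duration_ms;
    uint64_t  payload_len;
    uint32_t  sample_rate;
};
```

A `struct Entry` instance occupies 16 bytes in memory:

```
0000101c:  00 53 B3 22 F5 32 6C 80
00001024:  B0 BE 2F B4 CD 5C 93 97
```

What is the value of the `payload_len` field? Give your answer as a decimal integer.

`payload_len` follows `duration_ms` (4 bytes), so it starts at byte offset 4 and occupies 8 bytes.
Bytes at offsets 4..11: F5 32 6C 80 B0 BE 2F B4.
In little-endian order the low byte comes first in memory.
Reassemble most-significant byte first: B4 2F BE B0 80 6C 32 F5 → 0xB42FBEB0806C32F5.
0xB42FBEB0806C32F5 = 12983805916010525429.

12983805916010525429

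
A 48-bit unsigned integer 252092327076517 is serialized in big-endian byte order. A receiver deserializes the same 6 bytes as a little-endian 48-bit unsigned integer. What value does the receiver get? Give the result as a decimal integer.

252092327076517 in 48-bit hexadecimal is 0xE546D19B22A5.
Stored big-endian, the bytes at ascending addresses are E5 46 D1 9B 22 A5.
Read back as little-endian, the first byte is least significant, giving 0xA5229BD146E5.
0xA5229BD146E5 = 181568061654757.

181568061654757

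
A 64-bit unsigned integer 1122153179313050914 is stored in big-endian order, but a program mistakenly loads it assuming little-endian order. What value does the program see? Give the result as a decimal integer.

2492046421674463759

1122153179313050914 in 64-bit hexadecimal is 0x0F92B05F04879522.
Stored big-endian, the bytes at ascending addresses are 0F 92 B0 5F 04 87 95 22.
Read back as little-endian, the first byte is least significant, giving 0x229587045FB0920F.
0x229587045FB0920F = 2492046421674463759.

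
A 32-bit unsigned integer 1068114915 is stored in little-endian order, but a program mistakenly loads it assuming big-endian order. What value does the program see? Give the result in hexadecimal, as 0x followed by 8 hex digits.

0xE323AA3F

1068114915 in 32-bit hexadecimal is 0x3FAA23E3.
Stored little-endian, the bytes at ascending addresses are E3 23 AA 3F.
Read back as big-endian, the last byte is least significant, giving 0xE323AA3F.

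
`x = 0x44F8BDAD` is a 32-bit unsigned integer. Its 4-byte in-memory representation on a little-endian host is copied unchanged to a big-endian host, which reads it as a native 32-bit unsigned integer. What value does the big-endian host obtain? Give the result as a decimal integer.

Stored little-endian, the bytes at ascending addresses are AD BD F8 44.
Read back as big-endian, the last byte is least significant, giving 0xADBDF844.
0xADBDF844 = 2914908228.

2914908228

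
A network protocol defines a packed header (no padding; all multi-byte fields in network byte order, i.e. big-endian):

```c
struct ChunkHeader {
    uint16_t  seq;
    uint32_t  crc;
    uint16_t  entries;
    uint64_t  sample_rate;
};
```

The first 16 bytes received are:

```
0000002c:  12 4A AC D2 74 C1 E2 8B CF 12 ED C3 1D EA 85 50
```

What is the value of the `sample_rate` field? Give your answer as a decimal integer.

`sample_rate` follows `seq` (2 B), `crc` (4 B), `entries` (2 B), so it starts at offset 2 + 4 + 2 = 8 and occupies 8 bytes.
Bytes at offsets 8..15: CF 12 ED C3 1D EA 85 50.
In big-endian order the high byte comes first in memory.
The bytes are already most-significant first: 0xCF12EDC31DEA8550.
0xCF12EDC31DEA8550 = 14921249937708189008.

14921249937708189008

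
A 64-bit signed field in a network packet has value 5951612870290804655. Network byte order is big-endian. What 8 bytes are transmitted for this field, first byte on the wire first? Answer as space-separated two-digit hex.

52 98 60 5F 5E 53 8F AF

5951612870290804655 in hexadecimal, padded to 64 bits, is 0x5298605F5E538FAF.
Split into bytes (most-significant first): 52 98 60 5F 5E 53 8F AF.
Big-endian stores the most-significant byte at the lowest address.
So the memory order matches the most-significant-first order: 52 98 60 5F 5E 53 8F AF.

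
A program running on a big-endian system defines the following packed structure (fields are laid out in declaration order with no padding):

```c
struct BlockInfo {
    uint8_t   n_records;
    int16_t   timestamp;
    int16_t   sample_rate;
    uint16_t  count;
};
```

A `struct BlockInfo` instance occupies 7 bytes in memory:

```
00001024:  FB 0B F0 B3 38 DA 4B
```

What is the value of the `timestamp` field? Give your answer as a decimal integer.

3056

`timestamp` follows `n_records` (1 byte), so it starts at byte offset 1 and occupies 2 bytes.
Bytes at offsets 1..2: 0B F0.
Big-endian: lowest address holds the most-significant byte.
The bytes are already most-significant first: 0x0BF0.
0x0BF0 = 3056.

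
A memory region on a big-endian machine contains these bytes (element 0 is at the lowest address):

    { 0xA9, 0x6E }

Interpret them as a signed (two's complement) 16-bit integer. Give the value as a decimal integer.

Big-endian: lowest address holds the most-significant byte.
The bytes are already most-significant first: 0xA96E.
Top bit is set, so as a signed 16-bit value this is 0xA96E − 2^16 = -22162.

-22162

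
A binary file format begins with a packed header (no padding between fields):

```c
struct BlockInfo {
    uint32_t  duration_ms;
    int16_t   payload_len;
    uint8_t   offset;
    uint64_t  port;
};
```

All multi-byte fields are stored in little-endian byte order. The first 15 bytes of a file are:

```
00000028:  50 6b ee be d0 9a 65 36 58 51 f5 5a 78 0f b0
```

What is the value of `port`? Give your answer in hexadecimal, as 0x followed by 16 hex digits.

`port` follows `duration_ms` (4 B), `payload_len` (2 B), `offset` (1 B), so it starts at offset 4 + 2 + 1 = 7 and occupies 8 bytes.
Bytes at offsets 7..14: 36 58 51 F5 5A 78 0F B0.
Little-endian stores the least-significant byte at the lowest address.
Reassemble most-significant byte first: B0 0F 78 5A F5 51 58 36 → 0xB00F785AF5515836.

0xB00F785AF5515836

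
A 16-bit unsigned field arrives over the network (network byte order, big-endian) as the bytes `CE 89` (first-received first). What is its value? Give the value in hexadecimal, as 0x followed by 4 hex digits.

0xCE89

Big-endian: lowest address holds the most-significant byte.
The bytes are already most-significant first: 0xCE89.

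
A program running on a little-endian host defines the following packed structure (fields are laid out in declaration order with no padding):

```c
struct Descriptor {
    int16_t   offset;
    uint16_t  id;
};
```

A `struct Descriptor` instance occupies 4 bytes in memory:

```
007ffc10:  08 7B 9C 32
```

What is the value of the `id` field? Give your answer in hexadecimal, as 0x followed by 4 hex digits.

`id` follows `offset` (2 bytes), so it starts at byte offset 2 and occupies 2 bytes.
Bytes at offsets 2..3: 9C 32.
Little-endian: lowest address holds the least-significant byte.
Reassemble most-significant byte first: 32 9C → 0x329C.

0x329C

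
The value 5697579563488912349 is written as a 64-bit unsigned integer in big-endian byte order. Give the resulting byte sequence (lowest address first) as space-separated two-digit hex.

4F 11 DE 6D 09 48 23 DD

5697579563488912349 in hexadecimal, padded to 64 bits, is 0x4F11DE6D094823DD.
Split into bytes (most-significant first): 4F 11 DE 6D 09 48 23 DD.
In big-endian order the high byte comes first in memory.
So the memory order matches the most-significant-first order: 4F 11 DE 6D 09 48 23 DD.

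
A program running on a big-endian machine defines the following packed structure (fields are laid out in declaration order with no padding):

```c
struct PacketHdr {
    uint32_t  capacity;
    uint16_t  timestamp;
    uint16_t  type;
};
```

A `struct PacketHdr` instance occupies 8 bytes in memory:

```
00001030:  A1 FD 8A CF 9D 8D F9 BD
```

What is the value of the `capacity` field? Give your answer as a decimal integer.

2717747919

`capacity` is the first field, at byte offset 0, occupying 4 bytes.
Bytes at offsets 0..3: A1 FD 8A CF.
Big-endian: lowest address holds the most-significant byte.
The bytes are already most-significant first: 0xA1FD8ACF.
0xA1FD8ACF = 2717747919.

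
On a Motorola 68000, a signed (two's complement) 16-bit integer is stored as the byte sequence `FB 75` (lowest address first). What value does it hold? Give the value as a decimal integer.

In big-endian order the high byte comes first in memory.
The bytes are already most-significant first: 0xFB75.
Top bit is set, so as a signed 16-bit value this is 0xFB75 − 2^16 = -1163.

-1163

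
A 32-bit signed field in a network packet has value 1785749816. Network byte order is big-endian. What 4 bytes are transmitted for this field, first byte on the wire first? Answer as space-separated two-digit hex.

1785749816 in hexadecimal, padded to 32 bits, is 0x6A706138.
Split into bytes (most-significant first): 6A 70 61 38.
Big-endian: lowest address holds the most-significant byte.
So the memory order matches the most-significant-first order: 6A 70 61 38.

6A 70 61 38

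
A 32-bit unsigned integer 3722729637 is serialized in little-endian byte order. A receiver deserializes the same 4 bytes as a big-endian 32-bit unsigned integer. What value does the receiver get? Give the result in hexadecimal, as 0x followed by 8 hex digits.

0xA558E4DD

3722729637 in 32-bit hexadecimal is 0xDDE458A5.
Stored little-endian, the bytes at ascending addresses are A5 58 E4 DD.
Read back as big-endian, the last byte is least significant, giving 0xA558E4DD.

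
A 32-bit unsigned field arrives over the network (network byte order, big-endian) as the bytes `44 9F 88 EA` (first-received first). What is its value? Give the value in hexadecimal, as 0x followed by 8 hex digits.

0x449F88EA

In big-endian order the high byte comes first in memory.
The bytes are already most-significant first: 0x449F88EA.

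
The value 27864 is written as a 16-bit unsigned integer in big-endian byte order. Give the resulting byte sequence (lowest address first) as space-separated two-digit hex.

6C D8

27864 in hexadecimal, padded to 16 bits, is 0x6CD8.
Split into bytes (most-significant first): 6C D8.
In big-endian order the high byte comes first in memory.
So the memory order matches the most-significant-first order: 6C D8.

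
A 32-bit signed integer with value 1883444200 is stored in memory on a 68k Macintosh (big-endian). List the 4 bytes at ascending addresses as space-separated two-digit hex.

70 43 13 E8

1883444200 in hexadecimal, padded to 32 bits, is 0x704313E8.
Split into bytes (most-significant first): 70 43 13 E8.
Big-endian: lowest address holds the most-significant byte.
So the memory order matches the most-significant-first order: 70 43 13 E8.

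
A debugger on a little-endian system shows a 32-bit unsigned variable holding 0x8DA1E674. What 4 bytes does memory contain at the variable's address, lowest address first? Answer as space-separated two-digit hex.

Split into bytes (most-significant first): 8D A1 E6 74.
Little-endian: lowest address holds the least-significant byte.
So at ascending addresses the bytes are 74 E6 A1 8D.

74 E6 A1 8D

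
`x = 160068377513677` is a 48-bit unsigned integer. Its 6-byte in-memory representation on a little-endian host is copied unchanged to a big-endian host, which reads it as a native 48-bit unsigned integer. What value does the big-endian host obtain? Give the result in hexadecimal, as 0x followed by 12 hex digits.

160068377513677 in 48-bit hexadecimal is 0x9194D2C80ECD.
Stored little-endian, the bytes at ascending addresses are CD 0E C8 D2 94 91.
Read back as big-endian, the last byte is least significant, giving 0xCD0EC8D29491.

0xCD0EC8D29491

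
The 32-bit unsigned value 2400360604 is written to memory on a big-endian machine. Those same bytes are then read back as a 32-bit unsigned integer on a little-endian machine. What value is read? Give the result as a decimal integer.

2627211919

2400360604 in 32-bit hexadecimal is 0x8F12989C.
Stored big-endian, the bytes at ascending addresses are 8F 12 98 9C.
Read back as little-endian, the first byte is least significant, giving 0x9C98128F.
0x9C98128F = 2627211919.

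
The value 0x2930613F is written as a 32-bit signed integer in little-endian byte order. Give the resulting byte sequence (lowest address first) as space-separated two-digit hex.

Split into bytes (most-significant first): 29 30 61 3F.
In little-endian order the low byte comes first in memory.
So at ascending addresses the bytes are 3F 61 30 29.

3F 61 30 29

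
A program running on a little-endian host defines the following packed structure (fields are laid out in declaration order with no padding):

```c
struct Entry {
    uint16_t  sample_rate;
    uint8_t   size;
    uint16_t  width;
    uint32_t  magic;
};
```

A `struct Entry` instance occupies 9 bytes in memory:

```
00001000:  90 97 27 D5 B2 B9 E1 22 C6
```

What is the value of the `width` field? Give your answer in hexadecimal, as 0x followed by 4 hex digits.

`width` follows `sample_rate` (2 B), `size` (1 B), so it starts at offset 2 + 1 = 3 and occupies 2 bytes.
Bytes at offsets 3..4: D5 B2.
Little-endian: lowest address holds the least-significant byte.
Reassemble most-significant byte first: B2 D5 → 0xB2D5.

0xB2D5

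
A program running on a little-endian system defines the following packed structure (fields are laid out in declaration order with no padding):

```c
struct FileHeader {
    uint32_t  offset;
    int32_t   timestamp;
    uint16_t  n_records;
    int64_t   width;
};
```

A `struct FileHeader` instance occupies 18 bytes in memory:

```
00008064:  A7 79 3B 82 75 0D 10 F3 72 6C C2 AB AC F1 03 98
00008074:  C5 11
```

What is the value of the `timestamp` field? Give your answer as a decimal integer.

-217051787

`timestamp` follows `offset` (4 bytes), so it starts at byte offset 4 and occupies 4 bytes.
Bytes at offsets 4..7: 75 0D 10 F3.
Little-endian stores the least-significant byte at the lowest address.
Reassemble most-significant byte first: F3 10 0D 75 → 0xF3100D75.
Top bit is set, so as a signed 32-bit value this is 0xF3100D75 − 2^32 = -217051787.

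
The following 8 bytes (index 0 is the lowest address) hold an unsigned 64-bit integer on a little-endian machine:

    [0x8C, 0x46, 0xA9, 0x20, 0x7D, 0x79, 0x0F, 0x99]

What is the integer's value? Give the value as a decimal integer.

11029167590779471500

Little-endian: lowest address holds the least-significant byte.
Reassemble most-significant byte first: 99 0F 79 7D 20 A9 46 8C → 0x990F797D20A9468C.
0x990F797D20A9468C = 11029167590779471500.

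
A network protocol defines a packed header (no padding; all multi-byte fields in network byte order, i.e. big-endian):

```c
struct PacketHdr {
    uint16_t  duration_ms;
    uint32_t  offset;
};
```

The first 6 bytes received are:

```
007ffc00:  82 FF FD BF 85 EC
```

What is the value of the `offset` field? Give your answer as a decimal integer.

4257187308

`offset` follows `duration_ms` (2 bytes), so it starts at byte offset 2 and occupies 4 bytes.
Bytes at offsets 2..5: FD BF 85 EC.
Big-endian stores the most-significant byte at the lowest address.
The bytes are already most-significant first: 0xFDBF85EC.
0xFDBF85EC = 4257187308.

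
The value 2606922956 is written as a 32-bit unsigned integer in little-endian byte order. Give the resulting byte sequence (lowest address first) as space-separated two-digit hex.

2606922956 in hexadecimal, padded to 32 bits, is 0x9B627CCC.
Split into bytes (most-significant first): 9B 62 7C CC.
Little-endian: lowest address holds the least-significant byte.
So at ascending addresses the bytes are CC 7C 62 9B.

CC 7C 62 9B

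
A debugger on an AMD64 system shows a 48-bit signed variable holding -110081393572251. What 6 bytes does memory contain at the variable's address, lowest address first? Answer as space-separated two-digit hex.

65 C6 A3 AD E1 9B

Two's complement of -110081393572251 in 48 bits: 110081393572251 = 0x641E525C399B; invert → 0x9BE1ADA3C664; add 1 → 0x9BE1ADA3C665.
Split into bytes (most-significant first): 9B E1 AD A3 C6 65.
Little-endian: lowest address holds the least-significant byte.
So at ascending addresses the bytes are 65 C6 A3 AD E1 9B.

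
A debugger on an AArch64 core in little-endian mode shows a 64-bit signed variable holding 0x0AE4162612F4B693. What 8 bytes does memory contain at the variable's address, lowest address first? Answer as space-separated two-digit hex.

Split into bytes (most-significant first): 0A E4 16 26 12 F4 B6 93.
Little-endian stores the least-significant byte at the lowest address.
So at ascending addresses the bytes are 93 B6 F4 12 26 16 E4 0A.

93 B6 F4 12 26 16 E4 0A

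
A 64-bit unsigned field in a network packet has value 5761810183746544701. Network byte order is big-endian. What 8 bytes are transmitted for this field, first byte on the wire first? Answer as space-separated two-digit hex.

5761810183746544701 in hexadecimal, padded to 64 bits, is 0x4FF60FD5B170E43D.
Split into bytes (most-significant first): 4F F6 0F D5 B1 70 E4 3D.
Big-endian stores the most-significant byte at the lowest address.
So the memory order matches the most-significant-first order: 4F F6 0F D5 B1 70 E4 3D.

4F F6 0F D5 B1 70 E4 3D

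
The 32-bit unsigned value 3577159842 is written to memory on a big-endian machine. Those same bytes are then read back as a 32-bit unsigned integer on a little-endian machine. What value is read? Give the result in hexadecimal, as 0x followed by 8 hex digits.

0xA22037D5

3577159842 in 32-bit hexadecimal is 0xD53720A2.
Stored big-endian, the bytes at ascending addresses are D5 37 20 A2.
Read back as little-endian, the first byte is least significant, giving 0xA22037D5.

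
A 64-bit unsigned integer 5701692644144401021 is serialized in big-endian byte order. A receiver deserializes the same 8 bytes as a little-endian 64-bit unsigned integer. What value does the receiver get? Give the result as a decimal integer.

9028221093512159311

5701692644144401021 in 64-bit hexadecimal is 0x4F207B4040AF4A7D.
Stored big-endian, the bytes at ascending addresses are 4F 20 7B 40 40 AF 4A 7D.
Read back as little-endian, the first byte is least significant, giving 0x7D4AAF40407B204F.
0x7D4AAF40407B204F = 9028221093512159311.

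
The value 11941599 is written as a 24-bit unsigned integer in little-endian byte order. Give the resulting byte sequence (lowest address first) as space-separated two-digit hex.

DF 36 B6

11941599 in hexadecimal, padded to 24 bits, is 0xB636DF.
Split into bytes (most-significant first): B6 36 DF.
In little-endian order the low byte comes first in memory.
So at ascending addresses the bytes are DF 36 B6.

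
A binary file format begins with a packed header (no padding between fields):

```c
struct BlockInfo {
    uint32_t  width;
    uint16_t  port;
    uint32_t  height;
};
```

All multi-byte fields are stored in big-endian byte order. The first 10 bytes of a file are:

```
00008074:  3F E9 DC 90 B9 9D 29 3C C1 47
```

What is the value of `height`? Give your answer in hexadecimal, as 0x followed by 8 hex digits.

0x293CC147

`height` follows `width` (4 B), `port` (2 B), so it starts at offset 4 + 2 = 6 and occupies 4 bytes.
Bytes at offsets 6..9: 29 3C C1 47.
Big-endian stores the most-significant byte at the lowest address.
The bytes are already most-significant first: 0x293CC147.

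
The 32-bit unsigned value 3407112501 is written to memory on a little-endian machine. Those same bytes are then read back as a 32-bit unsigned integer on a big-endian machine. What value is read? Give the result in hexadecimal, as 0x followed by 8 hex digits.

0x356914CB

3407112501 in 32-bit hexadecimal is 0xCB146935.
Stored little-endian, the bytes at ascending addresses are 35 69 14 CB.
Read back as big-endian, the last byte is least significant, giving 0x356914CB.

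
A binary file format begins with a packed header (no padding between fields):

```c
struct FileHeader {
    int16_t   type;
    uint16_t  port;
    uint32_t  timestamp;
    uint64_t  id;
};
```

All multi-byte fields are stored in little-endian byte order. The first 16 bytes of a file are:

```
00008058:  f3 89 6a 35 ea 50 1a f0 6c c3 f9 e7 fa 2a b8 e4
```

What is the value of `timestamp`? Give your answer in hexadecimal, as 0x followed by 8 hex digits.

0xF01A50EA

`timestamp` follows `type` (2 B), `port` (2 B), so it starts at offset 2 + 2 = 4 and occupies 4 bytes.
Bytes at offsets 4..7: EA 50 1A F0.
Little-endian: lowest address holds the least-significant byte.
Reassemble most-significant byte first: F0 1A 50 EA → 0xF01A50EA.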